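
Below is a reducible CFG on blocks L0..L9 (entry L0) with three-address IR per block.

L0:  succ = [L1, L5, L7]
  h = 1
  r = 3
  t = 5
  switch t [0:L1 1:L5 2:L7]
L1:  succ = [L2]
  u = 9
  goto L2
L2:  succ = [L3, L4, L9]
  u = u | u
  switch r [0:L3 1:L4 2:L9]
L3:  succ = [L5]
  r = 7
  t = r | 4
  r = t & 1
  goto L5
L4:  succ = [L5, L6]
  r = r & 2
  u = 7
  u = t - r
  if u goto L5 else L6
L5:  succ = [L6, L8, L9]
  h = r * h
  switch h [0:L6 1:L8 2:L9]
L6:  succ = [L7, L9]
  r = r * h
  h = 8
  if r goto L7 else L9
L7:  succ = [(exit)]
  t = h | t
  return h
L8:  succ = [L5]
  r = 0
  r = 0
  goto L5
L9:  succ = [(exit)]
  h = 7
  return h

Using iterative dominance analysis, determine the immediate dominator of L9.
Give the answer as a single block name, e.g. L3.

idom tree: L1←L0 L2←L1 L3←L2 L4←L2 L5←L0 L6←L0 L7←L0 L8←L5 L9←L0
Join-block Dom:
  L5: preds {L0,L3,L4,L8}: {L0} ∩ {L0,L1,L2,L3} ∩ {L0,L1,L2,L4} ∩ {L0,L5,L8} = {L0}; idom=L0
  L6: preds {L4,L5}: {L0,L1,L2,L4} ∩ {L0,L5} = {L0}; idom=L0
  L7: preds {L0,L6}: {L0} ∩ {L0,L6} = {L0}; idom=L0
  L9: preds {L2,L5,L6}: {L0,L1,L2} ∩ {L0,L5} ∩ {L0,L6} = {L0}; idom=L0

idom(L9) = L0

Answer: L0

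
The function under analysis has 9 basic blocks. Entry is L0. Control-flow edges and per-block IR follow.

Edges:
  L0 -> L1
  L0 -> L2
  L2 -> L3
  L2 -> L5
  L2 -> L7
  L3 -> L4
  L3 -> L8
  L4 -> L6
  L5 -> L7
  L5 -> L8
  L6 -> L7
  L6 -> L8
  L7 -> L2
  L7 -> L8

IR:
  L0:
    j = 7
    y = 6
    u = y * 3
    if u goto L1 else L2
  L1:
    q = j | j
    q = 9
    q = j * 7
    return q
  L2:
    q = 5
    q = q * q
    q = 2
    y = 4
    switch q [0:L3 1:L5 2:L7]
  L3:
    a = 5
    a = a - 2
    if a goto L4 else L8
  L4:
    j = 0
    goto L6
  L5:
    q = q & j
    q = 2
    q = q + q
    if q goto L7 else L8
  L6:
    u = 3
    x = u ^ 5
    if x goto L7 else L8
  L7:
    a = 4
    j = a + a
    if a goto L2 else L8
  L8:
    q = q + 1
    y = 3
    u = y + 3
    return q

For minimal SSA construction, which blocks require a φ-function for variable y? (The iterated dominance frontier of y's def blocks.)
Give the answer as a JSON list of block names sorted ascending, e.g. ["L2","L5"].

idom tree: L1←L0 L2←L0 L3←L2 L4←L3 L5←L2 L6←L4 L7←L2 L8←L2
Join-block Dom:
  L2: preds {L0,L7}: {L0} ∩ {L0,L2,L7} = {L0}; idom=L0
  L7: preds {L2,L5,L6}: {L0,L2} ∩ {L0,L2,L5} ∩ {L0,L2,L3,L4,L6} = {L0,L2}; idom=L2
  L8: preds {L3,L5,L6,L7}: {L0,L2,L3} ∩ {L0,L2,L5} ∩ {L0,L2,L3,L4,L6} ∩ {L0,L2,L7} = {L0,L2}; idom=L2

DF walk-up:
  L2←L0: walk · to L0
  L2←L7: walk L7→L2 to L0
  L7←L2: walk · to L2
  L7←L5: walk L5 to L2
  L7←L6: walk L6→L4→L3 to L2
  L8←L3: walk L3 to L2
  L8←L5: walk L5 to L2
  L8←L6: walk L6→L4→L3 to L2
  L8←L7: walk L7 to L2
  L0: DF=∅
  L1: DF=∅
  L2: DF={L2}
  L3: DF={L7,L8}
  L4: DF={L7,L8}
  L5: DF={L7,L8}
  L6: DF={L7,L8}
  L7: DF={L2,L8}
  L8: DF=∅

φ for y: defs {L0,L2,L8}
  DF⁺ = {L2}

Answer: ["L2"]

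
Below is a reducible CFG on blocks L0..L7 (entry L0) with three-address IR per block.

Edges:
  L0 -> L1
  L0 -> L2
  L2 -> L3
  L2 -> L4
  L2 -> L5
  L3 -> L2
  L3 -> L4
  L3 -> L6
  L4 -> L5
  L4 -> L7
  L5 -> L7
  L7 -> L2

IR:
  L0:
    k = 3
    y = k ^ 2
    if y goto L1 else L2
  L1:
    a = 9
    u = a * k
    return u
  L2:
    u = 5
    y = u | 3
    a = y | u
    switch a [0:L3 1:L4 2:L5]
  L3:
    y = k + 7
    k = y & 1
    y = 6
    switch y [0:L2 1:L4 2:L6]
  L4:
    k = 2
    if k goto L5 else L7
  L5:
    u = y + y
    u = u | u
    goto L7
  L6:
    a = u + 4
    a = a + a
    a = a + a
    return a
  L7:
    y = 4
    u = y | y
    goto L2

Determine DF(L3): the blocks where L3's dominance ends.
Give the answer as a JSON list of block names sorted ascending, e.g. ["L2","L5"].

idom tree: L1←L0 L2←L0 L3←L2 L4←L2 L5←L2 L6←L3 L7←L2
Dom at joins:
  L2: preds {L0,L3,L7}: {L0} ∩ {L0,L2,L3} ∩ {L0,L2,L7} = {L0}; idom=L0
  L4: preds {L2,L3}: {L0,L2} ∩ {L0,L2,L3} = {L0,L2}; idom=L2
  L5: preds {L2,L4}: {L0,L2} ∩ {L0,L2,L4} = {L0,L2}; idom=L2
  L7: preds {L4,L5}: {L0,L2,L4} ∩ {L0,L2,L5} = {L0,L2}; idom=L2

DF derivation:
  join L2 pred L0: · stop@L0
  join L2 pred L3: L3→L2 stop@L0
  join L2 pred L7: L7→L2 stop@L0
  join L4 pred L2: · stop@L2
  join L4 pred L3: L3 stop@L2
  join L5 pred L2: · stop@L2
  join L5 pred L4: L4 stop@L2
  join L7 pred L4: L4 stop@L2
  join L7 pred L5: L5 stop@L2
  DF(L0)=∅
  DF(L1)=∅
  DF(L2)={L2}
  DF(L3)={L2,L4}
  DF(L4)={L5,L7}
  DF(L5)={L7}
  DF(L6)=∅
  DF(L7)={L2}

DF(L3) = ["L2", "L4"]

Answer: ["L2", "L4"]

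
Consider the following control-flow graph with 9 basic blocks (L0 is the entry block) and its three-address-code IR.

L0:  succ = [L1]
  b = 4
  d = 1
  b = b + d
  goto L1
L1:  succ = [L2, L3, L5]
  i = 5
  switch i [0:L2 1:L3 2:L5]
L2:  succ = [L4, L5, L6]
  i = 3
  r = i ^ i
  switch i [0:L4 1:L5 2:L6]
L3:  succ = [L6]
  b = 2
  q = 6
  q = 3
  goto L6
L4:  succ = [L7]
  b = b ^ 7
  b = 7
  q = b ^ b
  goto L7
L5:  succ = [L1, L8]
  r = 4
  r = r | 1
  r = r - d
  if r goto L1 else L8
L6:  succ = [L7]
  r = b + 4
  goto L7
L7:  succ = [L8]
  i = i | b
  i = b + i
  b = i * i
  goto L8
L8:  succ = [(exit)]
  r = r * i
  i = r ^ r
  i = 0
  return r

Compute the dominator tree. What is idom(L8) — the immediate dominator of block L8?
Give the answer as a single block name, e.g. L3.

Answer: L1

Analysis:
idom tree: L1←L0 L2←L1 L3←L1 L4←L2 L5←L1 L6←L1 L7←L1 L8←L1
Join-block Dom:
  L1: preds {L0,L5}: {L0} ∩ {L0,L1,L5} = {L0}; idom=L0
  L5: preds {L1,L2}: {L0,L1} ∩ {L0,L1,L2} = {L0,L1}; idom=L1
  L6: preds {L2,L3}: {L0,L1,L2} ∩ {L0,L1,L3} = {L0,L1}; idom=L1
  L7: preds {L4,L6}: {L0,L1,L2,L4} ∩ {L0,L1,L6} = {L0,L1}; idom=L1
  L8: preds {L5,L7}: {L0,L1,L5} ∩ {L0,L1,L7} = {L0,L1}; idom=L1

idom(L8) = L1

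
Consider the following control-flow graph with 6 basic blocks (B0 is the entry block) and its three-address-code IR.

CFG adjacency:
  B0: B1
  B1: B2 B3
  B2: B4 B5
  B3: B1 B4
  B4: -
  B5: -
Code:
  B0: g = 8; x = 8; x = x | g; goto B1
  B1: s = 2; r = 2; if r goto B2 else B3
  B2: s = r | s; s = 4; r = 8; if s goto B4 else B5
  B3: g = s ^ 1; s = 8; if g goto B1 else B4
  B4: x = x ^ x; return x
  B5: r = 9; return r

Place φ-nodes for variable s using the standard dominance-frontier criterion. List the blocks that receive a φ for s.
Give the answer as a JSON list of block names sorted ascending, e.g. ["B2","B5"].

Answer: ["B1", "B4"]

Analysis:
idom tree: B1←B0 B2←B1 B3←B1 B4←B1 B5←B2
Dom at joins:
  B1: preds {B0,B3}: {B0} ∩ {B0,B1,B3} = {B0}; idom=B0
  B4: preds {B2,B3}: {B0,B1,B2} ∩ {B0,B1,B3} = {B0,B1}; idom=B1

DF walk-up:
  B1←B0: walk · to B0
  B1←B3: walk B3→B1 to B0
  B4←B2: walk B2 to B1
  B4←B3: walk B3 to B1
  DF(B0)=∅
  DF(B1)={B1}
  DF(B2)={B4}
  DF(B3)={B1,B4}
  DF(B4)=∅
  DF(B5)=∅

φ for s: defs {B1,B2,B3}
  DF⁺ = {B1,B4}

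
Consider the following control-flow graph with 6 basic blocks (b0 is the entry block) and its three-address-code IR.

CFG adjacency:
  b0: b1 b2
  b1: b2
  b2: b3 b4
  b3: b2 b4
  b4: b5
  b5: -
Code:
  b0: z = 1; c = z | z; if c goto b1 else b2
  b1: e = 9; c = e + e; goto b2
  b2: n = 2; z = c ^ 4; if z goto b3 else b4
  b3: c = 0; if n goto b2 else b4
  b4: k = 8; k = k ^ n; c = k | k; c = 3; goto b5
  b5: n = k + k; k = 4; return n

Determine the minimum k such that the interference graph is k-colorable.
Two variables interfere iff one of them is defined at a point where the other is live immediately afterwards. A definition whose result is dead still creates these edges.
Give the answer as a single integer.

Answer: 3

Derivation:
def/use:
  b0: def={c,z} ue=∅
  b1: def={c,e} ue=∅
  b2: def={n,z} ue={c}
  b3: def={c} ue={n}
  b4: def={c,k} ue={n}
  b5: def={k,n} ue={k}

Liveness:
  live b0: ∅→{c}
  live b1: ∅→{c}
  live b2: {c}→{n}
  live b3: {n}→{c,n}
  live b4: {n}→{k}
  live b5: {k}→∅

Interference:
  c: {k,n}
  e: ∅
  k: {c,n}
  n: {c,k,z}
  z: {n}

Registers:
  clique {c,k,n} ⇒ need ≥ 3
  assign c→r1 e→r0 k→r2 n→r0 z→r1 — no edge inside a register ⇒ χ ≤ 3
  χ = 3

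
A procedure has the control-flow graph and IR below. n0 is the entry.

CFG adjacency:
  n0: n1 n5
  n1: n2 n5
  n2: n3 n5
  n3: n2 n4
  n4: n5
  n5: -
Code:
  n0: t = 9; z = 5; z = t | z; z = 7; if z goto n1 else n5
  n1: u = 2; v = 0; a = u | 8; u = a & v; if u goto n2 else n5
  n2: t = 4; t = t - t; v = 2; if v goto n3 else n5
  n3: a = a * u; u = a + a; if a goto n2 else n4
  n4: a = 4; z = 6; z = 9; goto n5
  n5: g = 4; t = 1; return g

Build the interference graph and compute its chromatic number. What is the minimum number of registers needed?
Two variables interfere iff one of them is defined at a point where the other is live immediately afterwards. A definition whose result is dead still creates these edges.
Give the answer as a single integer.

Answer: 3

Derivation:
Per-block:
  n0: def={t,z} ue=∅
  n1: def={a,u,v} ue=∅
  n2: def={t,v} ue=∅
  n3: def={a,u} ue={a,u}
  n4: def={a,z} ue=∅
  n5: def={g,t} ue=∅

Live sets:
  n0 li=∅ lo=∅
  n1 li=∅ lo={a,u}
  n2 li={a,u} lo={a,u}
  n3 li={a,u} lo={a,u}
  n4 li=∅ lo=∅
  n5 li=∅ lo=∅

Interference:
  a: {t,u,v}
  g: {t}
  t: {a,g,u,z}
  u: {a,t,v}
  v: {a,u}
  z: {t}

Colouring:
  {a,t,u} pairwise interfere (3-clique) ⇒ χ ≥ 3
  3-colouring: c0={t,v}  c1={a,g,z}  c2={u}
  χ = 3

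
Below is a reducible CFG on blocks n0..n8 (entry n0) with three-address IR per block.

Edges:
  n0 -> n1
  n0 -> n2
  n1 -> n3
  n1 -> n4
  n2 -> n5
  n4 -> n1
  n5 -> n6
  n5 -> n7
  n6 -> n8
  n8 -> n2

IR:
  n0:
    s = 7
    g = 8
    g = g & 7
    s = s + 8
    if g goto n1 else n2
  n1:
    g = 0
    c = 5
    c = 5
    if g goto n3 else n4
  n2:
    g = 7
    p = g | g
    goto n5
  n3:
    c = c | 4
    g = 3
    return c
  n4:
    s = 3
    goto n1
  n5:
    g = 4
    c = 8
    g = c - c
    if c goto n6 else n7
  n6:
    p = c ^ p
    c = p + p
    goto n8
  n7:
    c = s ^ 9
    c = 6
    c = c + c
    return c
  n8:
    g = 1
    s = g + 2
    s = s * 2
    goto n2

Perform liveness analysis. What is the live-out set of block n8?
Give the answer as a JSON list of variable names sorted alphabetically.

def/use:
  n0 def {g,s} use ∅
  n1 def {c,g} use ∅
  n2 def {g,p} use ∅
  n3 def {c,g} use {c}
  n4 def {s} use ∅
  n5 def {c,g} use ∅
  n6 def {c,p} use {c,p}
  n7 def {c} use {s}
  n8 def {g,s} use ∅

Liveness:
  live n0: ∅→{s}
  live n1: ∅→{c}
  live n2: {s}→{p,s}
  live n3: {c}→∅
  live n4: ∅→∅
  live n5: {p,s}→{c,p,s}
  live n6: {c,p}→∅
  live n7: {s}→∅
  live n8: ∅→{s}

live-out(n8) = ["s"]

Answer: ["s"]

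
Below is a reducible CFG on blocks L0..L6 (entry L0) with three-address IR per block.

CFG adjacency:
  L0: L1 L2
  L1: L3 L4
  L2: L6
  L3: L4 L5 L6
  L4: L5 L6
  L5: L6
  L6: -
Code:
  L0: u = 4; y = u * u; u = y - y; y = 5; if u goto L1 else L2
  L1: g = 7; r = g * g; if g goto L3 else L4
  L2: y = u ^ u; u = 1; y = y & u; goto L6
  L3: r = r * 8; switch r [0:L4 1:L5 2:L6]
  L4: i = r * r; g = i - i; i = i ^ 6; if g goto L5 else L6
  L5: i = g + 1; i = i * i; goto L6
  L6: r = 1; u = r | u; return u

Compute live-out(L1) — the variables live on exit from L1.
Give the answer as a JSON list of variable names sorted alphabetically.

Answer: ["g", "r", "u"]

Derivation:
Block summaries:
  L0: {u,y} / ∅
  L1: {g,r} / ∅
  L2: {u,y} / {u}
  L3: {r} / {r}
  L4: {g,i} / {r}
  L5: {i} / {g}
  L6: {r,u} / {u}

Liveness:
  live L0: ∅→{u}
  live L1: {u}→{g,r,u}
  live L2: {u}→{u}
  live L3: {g,r,u}→{g,r,u}
  live L4: {r,u}→{g,u}
  live L5: {g,u}→{u}
  live L6: {u}→∅

live-out(L1) = ["g", "r", "u"]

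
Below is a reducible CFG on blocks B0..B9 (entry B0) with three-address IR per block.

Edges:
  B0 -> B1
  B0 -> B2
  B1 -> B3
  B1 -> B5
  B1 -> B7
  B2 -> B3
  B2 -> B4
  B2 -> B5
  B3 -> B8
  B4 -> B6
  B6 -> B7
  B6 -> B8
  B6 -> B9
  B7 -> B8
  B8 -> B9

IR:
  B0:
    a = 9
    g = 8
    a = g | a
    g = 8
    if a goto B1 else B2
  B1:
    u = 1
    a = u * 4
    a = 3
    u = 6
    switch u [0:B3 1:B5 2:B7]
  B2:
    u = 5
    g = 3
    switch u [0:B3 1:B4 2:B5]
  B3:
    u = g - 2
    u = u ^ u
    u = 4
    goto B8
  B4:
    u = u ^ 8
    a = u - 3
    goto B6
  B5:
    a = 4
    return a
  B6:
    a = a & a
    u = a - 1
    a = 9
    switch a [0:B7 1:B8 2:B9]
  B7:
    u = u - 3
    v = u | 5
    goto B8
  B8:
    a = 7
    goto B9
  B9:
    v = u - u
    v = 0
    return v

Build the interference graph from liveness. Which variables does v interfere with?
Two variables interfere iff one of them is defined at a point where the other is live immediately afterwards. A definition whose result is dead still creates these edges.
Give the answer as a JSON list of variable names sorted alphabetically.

Answer: ["u"]

Analysis:
def/use:
  B0 def {a,g} use ∅
  B1 def {a,u} use ∅
  B2 def {g,u} use ∅
  B3 def {u} use {g}
  B4 def {a,u} use {u}
  B5 def {a} use ∅
  B6 def {a,u} use {a}
  B7 def {u,v} use {u}
  B8 def {a} use ∅
  B9 def {v} use {u}

Liveness:
  live B0: ∅→{g}
  live B1: {g}→{g,u}
  live B2: ∅→{g,u}
  live B3: {g}→{u}
  live B4: {u}→{a}
  live B5: ∅→∅
  live B6: {a}→{u}
  live B7: {u}→{u}
  live B8: {u}→{u}
  live B9: {u}→∅

Conflict graph:
  a↔{g,u}
  g↔{a,u}
  u↔{a,g,v}
  v↔{u}

N(v) = ["u"]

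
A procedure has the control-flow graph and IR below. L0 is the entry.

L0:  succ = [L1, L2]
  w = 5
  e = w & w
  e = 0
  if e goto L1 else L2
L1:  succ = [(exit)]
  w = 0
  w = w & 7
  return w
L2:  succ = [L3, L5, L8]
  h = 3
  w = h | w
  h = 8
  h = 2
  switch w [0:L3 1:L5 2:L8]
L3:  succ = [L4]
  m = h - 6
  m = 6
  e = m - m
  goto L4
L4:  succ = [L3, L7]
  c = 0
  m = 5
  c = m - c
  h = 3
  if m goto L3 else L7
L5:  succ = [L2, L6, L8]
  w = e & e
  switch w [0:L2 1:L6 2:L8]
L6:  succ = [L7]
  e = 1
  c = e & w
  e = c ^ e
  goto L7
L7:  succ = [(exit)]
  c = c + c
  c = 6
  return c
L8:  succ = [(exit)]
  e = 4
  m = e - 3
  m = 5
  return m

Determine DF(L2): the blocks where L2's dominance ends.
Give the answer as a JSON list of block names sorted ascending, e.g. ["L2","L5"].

idom tree: L1←L0 L2←L0 L3←L2 L4←L3 L5←L2 L6←L5 L7←L2 L8←L2
Dom at joins:
  L2: preds {L0,L5}: {L0} ∩ {L0,L2,L5} = {L0}; idom=L0
  L3: preds {L2,L4}: {L0,L2} ∩ {L0,L2,L3,L4} = {L0,L2}; idom=L2
  L7: preds {L4,L6}: {L0,L2,L3,L4} ∩ {L0,L2,L5,L6} = {L0,L2}; idom=L2
  L8: preds {L2,L5}: {L0,L2} ∩ {L0,L2,L5} = {L0,L2}; idom=L2

DF derivation:
  L2←L0: walk · to L0
  L2←L5: walk L5→L2 to L0
  L3←L2: walk · to L2
  L3←L4: walk L4→L3 to L2
  L7←L4: walk L4→L3 to L2
  L7←L6: walk L6→L5 to L2
  L8←L2: walk · to L2
  L8←L5: walk L5 to L2
  L0 → ∅
  L1 → ∅
  L2 → {L2}
  L3 → {L3,L7}
  L4 → {L3,L7}
  L5 → {L2,L7,L8}
  L6 → {L7}
  L7 → ∅
  L8 → ∅

DF(L2) = ["L2"]

Answer: ["L2"]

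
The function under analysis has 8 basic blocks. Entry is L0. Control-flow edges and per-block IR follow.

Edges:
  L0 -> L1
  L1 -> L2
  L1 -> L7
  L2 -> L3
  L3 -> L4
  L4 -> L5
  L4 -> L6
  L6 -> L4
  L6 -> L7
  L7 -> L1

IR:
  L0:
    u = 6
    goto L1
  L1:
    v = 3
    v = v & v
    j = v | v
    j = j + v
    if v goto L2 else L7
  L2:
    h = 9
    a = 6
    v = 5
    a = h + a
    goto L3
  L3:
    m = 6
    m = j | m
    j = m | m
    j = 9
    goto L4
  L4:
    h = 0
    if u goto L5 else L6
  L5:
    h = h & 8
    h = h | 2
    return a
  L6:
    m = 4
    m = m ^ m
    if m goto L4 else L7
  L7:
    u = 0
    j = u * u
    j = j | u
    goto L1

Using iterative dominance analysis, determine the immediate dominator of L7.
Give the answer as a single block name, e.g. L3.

Answer: L1

Analysis:
idom tree: L1←L0 L2←L1 L3←L2 L4←L3 L5←L4 L6←L4 L7←L1
Dom at joins:
  L1: preds {L0,L7}: {L0} ∩ {L0,L1,L7} = {L0}; idom=L0
  L4: preds {L3,L6}: {L0,L1,L2,L3} ∩ {L0,L1,L2,L3,L4,L6} = {L0,L1,L2,L3}; idom=L3
  L7: preds {L1,L6}: {L0,L1} ∩ {L0,L1,L2,L3,L4,L6} = {L0,L1}; idom=L1

idom(L7) = L1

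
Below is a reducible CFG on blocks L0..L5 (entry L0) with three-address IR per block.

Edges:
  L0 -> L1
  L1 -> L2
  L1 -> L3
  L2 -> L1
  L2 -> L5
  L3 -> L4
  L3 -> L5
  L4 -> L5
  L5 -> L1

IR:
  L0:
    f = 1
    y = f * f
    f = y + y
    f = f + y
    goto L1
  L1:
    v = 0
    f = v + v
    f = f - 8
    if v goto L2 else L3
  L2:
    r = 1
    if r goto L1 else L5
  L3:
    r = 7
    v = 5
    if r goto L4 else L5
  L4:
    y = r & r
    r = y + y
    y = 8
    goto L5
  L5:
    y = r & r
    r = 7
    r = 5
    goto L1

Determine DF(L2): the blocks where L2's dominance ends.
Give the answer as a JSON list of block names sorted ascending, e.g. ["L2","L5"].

Answer: ["L1", "L5"]

Working:
idom tree: L1←L0 L2←L1 L3←L1 L4←L3 L5←L1
Dom∩ at merges:
  L1: preds {L0,L2,L5}: {L0} ∩ {L0,L1,L2} ∩ {L0,L1,L5} = {L0}; idom=L0
  L5: preds {L2,L3,L4}: {L0,L1,L2} ∩ {L0,L1,L3} ∩ {L0,L1,L3,L4} = {L0,L1}; idom=L1

Frontier:
  L1←L0: walk · to L0
  L1←L2: walk L2→L1 to L0
  L1←L5: walk L5→L1 to L0
  L5←L2: walk L2 to L1
  L5←L3: walk L3 to L1
  L5←L4: walk L4→L3 to L1
  DF(L0)=∅
  DF(L1)={L1}
  DF(L2)={L1,L5}
  DF(L3)={L5}
  DF(L4)={L5}
  DF(L5)={L1}

DF(L2) = ["L1", "L5"]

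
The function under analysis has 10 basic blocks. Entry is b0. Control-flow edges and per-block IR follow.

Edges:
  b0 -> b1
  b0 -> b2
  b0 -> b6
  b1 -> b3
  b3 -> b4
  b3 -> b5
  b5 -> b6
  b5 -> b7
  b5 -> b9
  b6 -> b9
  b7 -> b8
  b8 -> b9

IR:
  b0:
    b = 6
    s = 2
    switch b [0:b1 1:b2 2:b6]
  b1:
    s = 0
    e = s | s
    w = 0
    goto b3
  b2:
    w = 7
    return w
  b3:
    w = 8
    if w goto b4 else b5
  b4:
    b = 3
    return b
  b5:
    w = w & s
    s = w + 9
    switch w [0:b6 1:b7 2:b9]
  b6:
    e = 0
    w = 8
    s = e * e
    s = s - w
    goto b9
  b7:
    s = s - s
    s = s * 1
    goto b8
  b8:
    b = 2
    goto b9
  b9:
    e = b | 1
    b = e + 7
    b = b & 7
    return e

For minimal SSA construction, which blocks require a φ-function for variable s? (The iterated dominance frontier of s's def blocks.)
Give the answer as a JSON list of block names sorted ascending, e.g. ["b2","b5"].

Answer: ["b6", "b9"]

Derivation:
idom tree: b1←b0 b2←b0 b3←b1 b4←b3 b5←b3 b6←b0 b7←b5 b8←b7 b9←b0
Join-block Dom:
  b6: preds {b0,b5}: {b0} ∩ {b0,b1,b3,b5} = {b0}; idom=b0
  b9: preds {b5,b6,b8}: {b0,b1,b3,b5} ∩ {b0,b6} ∩ {b0,b1,b3,b5,b7,b8} = {b0}; idom=b0

DF derivation:
  b6←b0: walk · to b0
  b6←b5: walk b5→b3→b1 to b0
  b9←b5: walk b5→b3→b1 to b0
  b9←b6: walk b6 to b0
  b9←b8: walk b8→b7→b5→b3→b1 to b0
  b0: DF=∅
  b1: DF={b6,b9}
  b2: DF=∅
  b3: DF={b6,b9}
  b4: DF=∅
  b5: DF={b6,b9}
  b6: DF={b9}
  b7: DF={b9}
  b8: DF={b9}
  b9: DF=∅

φ for s: defs {b0,b1,b5,b6,b7}
  DF⁺ = {b6,b9}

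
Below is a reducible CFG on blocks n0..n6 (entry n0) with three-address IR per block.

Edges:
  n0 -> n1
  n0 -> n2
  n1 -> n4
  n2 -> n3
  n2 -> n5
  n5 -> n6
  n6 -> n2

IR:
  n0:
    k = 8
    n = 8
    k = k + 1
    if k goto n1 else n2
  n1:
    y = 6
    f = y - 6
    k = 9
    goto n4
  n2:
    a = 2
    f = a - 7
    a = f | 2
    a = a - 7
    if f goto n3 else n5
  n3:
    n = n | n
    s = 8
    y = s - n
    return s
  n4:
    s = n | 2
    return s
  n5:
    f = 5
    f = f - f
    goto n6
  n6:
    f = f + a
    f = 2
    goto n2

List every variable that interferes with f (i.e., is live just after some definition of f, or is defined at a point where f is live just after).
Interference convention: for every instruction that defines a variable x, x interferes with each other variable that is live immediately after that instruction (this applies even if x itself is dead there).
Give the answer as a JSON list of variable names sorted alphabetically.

def/use:
  n0: {k,n} / ∅
  n1: {f,k,y} / ∅
  n2: {a,f} / ∅
  n3: {n,s,y} / {n}
  n4: {s} / {n}
  n5: {f} / ∅
  n6: {f} / {a,f}

Live sets:
  live n0: ∅→{n}
  live n1: {n}→{n}
  live n2: {n}→{a,n}
  live n3: {n}→∅
  live n4: {n}→∅
  live n5: {a,n}→{a,f,n}
  live n6: {a,f,n}→{n}

Interference:
  a↔{f,n}
  f↔{a,n}
  k↔{n}
  n↔{a,f,k,s,y}
  s↔{n,y}
  y↔{n,s}

N(f) = ["a", "n"]

Answer: ["a", "n"]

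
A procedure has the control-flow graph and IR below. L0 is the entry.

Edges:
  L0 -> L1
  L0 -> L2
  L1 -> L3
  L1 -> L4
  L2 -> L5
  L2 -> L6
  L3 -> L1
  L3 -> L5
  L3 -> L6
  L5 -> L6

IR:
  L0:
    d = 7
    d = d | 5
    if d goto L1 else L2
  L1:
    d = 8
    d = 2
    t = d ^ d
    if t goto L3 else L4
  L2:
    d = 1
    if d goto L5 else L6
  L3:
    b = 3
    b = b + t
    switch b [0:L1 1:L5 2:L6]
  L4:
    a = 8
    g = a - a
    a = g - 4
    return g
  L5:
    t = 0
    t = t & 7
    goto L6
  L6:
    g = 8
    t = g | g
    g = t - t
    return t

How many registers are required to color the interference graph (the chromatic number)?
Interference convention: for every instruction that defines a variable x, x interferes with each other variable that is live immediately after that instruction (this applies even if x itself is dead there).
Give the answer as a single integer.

def/use:
  L0 def {d} use ∅
  L1 def {d,t} use ∅
  L2 def {d} use ∅
  L3 def {b} use {t}
  L4 def {a,g} use ∅
  L5 def {t} use ∅
  L6 def {g,t} use ∅

Liveness:
  L0 li=∅ lo=∅
  L1 li=∅ lo={t}
  L2 li=∅ lo=∅
  L3 li={t} lo=∅
  L4 li=∅ lo=∅
  L5 li=∅ lo=∅
  L6 li=∅ lo=∅

Interference:
  a↔{g}
  b↔{t}
  d↔∅
  g↔{a,t}
  t↔{b,g}

Registers:
  {a,g} pairwise interfere (2-clique) ⇒ χ ≥ 2
  2-colouring: R0={b,d,g}  R1={a,t}
  χ = 2

Answer: 2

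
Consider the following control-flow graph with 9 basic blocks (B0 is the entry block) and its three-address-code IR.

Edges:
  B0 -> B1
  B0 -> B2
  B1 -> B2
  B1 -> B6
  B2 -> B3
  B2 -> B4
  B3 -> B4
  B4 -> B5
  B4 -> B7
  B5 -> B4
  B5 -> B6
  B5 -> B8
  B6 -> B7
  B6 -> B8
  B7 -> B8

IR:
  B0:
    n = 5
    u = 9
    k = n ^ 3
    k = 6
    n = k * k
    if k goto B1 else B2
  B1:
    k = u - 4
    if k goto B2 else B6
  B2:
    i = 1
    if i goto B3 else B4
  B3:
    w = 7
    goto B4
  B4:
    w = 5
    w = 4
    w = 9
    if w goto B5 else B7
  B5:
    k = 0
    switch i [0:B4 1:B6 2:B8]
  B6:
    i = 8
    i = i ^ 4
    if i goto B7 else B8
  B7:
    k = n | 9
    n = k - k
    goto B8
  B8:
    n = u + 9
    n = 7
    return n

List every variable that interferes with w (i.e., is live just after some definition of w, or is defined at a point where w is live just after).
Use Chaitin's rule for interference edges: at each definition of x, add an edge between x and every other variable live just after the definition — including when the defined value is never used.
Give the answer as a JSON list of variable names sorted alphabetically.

Answer: ["i", "n", "u"]

Derivation:
def/use:
  B0: def={k,n,u} ue=∅
  B1: def={k} ue={u}
  B2: def={i} ue=∅
  B3: def={w} ue=∅
  B4: def={w} ue=∅
  B5: def={k} ue={i}
  B6: def={i} ue=∅
  B7: def={k,n} ue={n}
  B8: def={n} ue={u}

Backward fixpoint:
  live B0: ∅→{n,u}
  live B1: {n,u}→{n,u}
  live B2: {n,u}→{i,n,u}
  live B3: {i,n,u}→{i,n,u}
  live B4: {i,n,u}→{i,n,u}
  live B5: {i,n,u}→{i,n,u}
  live B6: {n,u}→{n,u}
  live B7: {n,u}→{u}
  live B8: {u}→∅

Conflict graph:
  i: {k,n,u,w}
  k: {i,n,u}
  n: {i,k,u,w}
  u: {i,k,n,w}
  w: {i,n,u}

N(w) = ["i", "n", "u"]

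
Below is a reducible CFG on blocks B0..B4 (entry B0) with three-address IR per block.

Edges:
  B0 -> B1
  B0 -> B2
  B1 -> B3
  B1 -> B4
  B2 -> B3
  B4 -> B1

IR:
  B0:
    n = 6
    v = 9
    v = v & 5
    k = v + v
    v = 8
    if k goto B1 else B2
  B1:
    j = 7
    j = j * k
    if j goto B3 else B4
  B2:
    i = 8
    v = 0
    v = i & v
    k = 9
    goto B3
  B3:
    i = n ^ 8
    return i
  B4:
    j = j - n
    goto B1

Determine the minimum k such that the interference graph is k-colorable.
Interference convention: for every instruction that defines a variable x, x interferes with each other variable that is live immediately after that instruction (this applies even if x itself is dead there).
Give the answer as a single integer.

Answer: 3

Working:
def/use:
  B0 def {k,n,v} use ∅
  B1 def {j} use {k}
  B2 def {i,k,v} use ∅
  B3 def {i} use {n}
  B4 def {j} use {j,n}

Live sets:
  B0 li=∅ lo={k,n}
  B1 li={k,n} lo={j,k,n}
  B2 li={n} lo={n}
  B3 li={n} lo=∅
  B4 li={j,k,n} lo={k,n}

Interference:
  i — {n,v}
  j — {k,n}
  k — {j,n,v}
  n — {i,j,k,v}
  v — {i,k,n}

Registers:
  {i,n,v} pairwise interfere (3-clique) ⇒ χ ≥ 3
  3-colouring: r0={n}  r1={i,k}  r2={j,v}
  χ = 3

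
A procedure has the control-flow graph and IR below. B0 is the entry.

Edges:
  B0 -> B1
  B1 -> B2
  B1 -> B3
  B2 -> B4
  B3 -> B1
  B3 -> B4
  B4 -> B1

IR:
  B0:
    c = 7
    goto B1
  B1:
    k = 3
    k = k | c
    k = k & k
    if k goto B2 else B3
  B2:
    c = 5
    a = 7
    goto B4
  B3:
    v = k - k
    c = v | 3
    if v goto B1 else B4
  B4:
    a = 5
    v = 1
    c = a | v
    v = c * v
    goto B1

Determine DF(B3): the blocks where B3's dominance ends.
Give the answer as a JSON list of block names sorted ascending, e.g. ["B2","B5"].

idom tree: B1←B0 B2←B1 B3←B1 B4←B1
Dom∩ at merges:
  B1: preds {B0,B3,B4}: {B0} ∩ {B0,B1,B3} ∩ {B0,B1,B4} = {B0}; idom=B0
  B4: preds {B2,B3}: {B0,B1,B2} ∩ {B0,B1,B3} = {B0,B1}; idom=B1

DF derivation:
  B1←B0: walk · to B0
  B1←B3: walk B3→B1 to B0
  B1←B4: walk B4→B1 to B0
  B4←B2: walk B2 to B1
  B4←B3: walk B3 to B1
  B0: DF=∅
  B1: DF={B1}
  B2: DF={B4}
  B3: DF={B1,B4}
  B4: DF={B1}

DF(B3) = ["B1", "B4"]

Answer: ["B1", "B4"]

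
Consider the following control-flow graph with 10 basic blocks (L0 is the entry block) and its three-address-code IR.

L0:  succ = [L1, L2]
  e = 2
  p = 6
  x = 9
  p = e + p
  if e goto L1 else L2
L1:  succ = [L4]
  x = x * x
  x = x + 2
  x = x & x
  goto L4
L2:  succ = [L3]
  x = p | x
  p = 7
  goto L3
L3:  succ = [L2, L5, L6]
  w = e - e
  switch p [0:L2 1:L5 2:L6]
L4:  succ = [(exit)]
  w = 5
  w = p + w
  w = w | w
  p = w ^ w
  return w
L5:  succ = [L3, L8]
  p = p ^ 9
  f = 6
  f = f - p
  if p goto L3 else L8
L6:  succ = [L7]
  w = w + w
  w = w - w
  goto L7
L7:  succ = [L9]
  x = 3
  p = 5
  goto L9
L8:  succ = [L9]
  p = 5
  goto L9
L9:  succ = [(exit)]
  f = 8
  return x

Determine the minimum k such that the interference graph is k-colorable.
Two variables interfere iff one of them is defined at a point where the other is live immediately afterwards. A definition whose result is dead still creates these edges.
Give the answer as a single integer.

Answer: 4

Working:
Per-block:
  L0 def {e,p,x} use ∅
  L1 def {x} use {x}
  L2 def {p,x} use {p,x}
  L3 def {w} use {e,p}
  L4 def {p,w} use {p}
  L5 def {f,p} use {p}
  L6 def {w} use {w}
  L7 def {p,x} use ∅
  L8 def {p} use ∅
  L9 def {f} use {x}

Live sets:
  live L0: ∅→{e,p,x}
  live L1: {p,x}→{p}
  live L2: {e,p,x}→{e,p,x}
  live L3: {e,p,x}→{e,p,w,x}
  live L4: {p}→∅
  live L5: {e,p,x}→{e,p,x}
  live L6: {w}→∅
  live L7: ∅→{x}
  live L8: {x}→{x}
  live L9: {x}→∅

Conflict graph:
  e↔{f,p,w,x}
  f↔{e,p,x}
  p↔{e,f,w,x}
  w↔{e,p,x}
  x↔{e,f,p,w}

Colouring:
  lower bound: {e,f,p,x} mutually conflict ⇒ χ ≥ 4
  assign e→R0 f→R3 p→R1 w→R3 x→R2 — no edge inside a register ⇒ χ ≤ 4
  χ = 4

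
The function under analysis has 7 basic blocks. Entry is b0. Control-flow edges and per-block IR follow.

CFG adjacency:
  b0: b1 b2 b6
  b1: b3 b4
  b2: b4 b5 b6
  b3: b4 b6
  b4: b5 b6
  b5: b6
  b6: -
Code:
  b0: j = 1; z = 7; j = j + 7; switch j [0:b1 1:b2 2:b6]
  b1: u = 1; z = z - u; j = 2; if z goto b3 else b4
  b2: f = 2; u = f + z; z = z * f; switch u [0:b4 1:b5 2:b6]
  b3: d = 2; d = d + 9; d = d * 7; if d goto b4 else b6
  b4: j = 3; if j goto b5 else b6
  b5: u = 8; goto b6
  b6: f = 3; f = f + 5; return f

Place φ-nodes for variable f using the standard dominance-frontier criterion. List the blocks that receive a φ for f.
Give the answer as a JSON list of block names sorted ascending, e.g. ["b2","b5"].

Answer: ["b4", "b5", "b6"]

Working:
idom tree: b1←b0 b2←b0 b3←b1 b4←b0 b5←b0 b6←b0
Join-block Dom:
  b4: preds {b1,b2,b3}: {b0,b1} ∩ {b0,b2} ∩ {b0,b1,b3} = {b0}; idom=b0
  b5: preds {b2,b4}: {b0,b2} ∩ {b0,b4} = {b0}; idom=b0
  b6: preds {b0,b2,b3,b4,b5}: {b0} ∩ {b0,b2} ∩ {b0,b1,b3} ∩ {b0,b4} ∩ {b0,b5} = {b0}; idom=b0

Frontier:
  join b4 pred b1: b1 stop@b0
  join b4 pred b2: b2 stop@b0
  join b4 pred b3: b3→b1 stop@b0
  join b5 pred b2: b2 stop@b0
  join b5 pred b4: b4 stop@b0
  join b6 pred b0: · stop@b0
  join b6 pred b2: b2 stop@b0
  join b6 pred b3: b3→b1 stop@b0
  join b6 pred b4: b4 stop@b0
  join b6 pred b5: b5 stop@b0
  DF(b0)=∅
  DF(b1)={b4,b6}
  DF(b2)={b4,b5,b6}
  DF(b3)={b4,b6}
  DF(b4)={b5,b6}
  DF(b5)={b6}
  DF(b6)=∅

φ for f: defs {b2,b6}
  DF⁺ = {b4,b5,b6}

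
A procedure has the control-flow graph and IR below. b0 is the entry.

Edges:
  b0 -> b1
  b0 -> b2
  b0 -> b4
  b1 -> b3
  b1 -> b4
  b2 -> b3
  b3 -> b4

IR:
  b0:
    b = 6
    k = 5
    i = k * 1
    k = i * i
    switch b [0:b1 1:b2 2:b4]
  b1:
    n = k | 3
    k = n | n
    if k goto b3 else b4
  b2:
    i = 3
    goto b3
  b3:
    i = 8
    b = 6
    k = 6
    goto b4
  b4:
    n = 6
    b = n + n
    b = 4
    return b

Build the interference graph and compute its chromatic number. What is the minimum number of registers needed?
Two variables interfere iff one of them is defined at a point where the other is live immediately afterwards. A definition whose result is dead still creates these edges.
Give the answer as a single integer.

def/use:
  b0: {b,i,k} / ∅
  b1: {k,n} / {k}
  b2: {i} / ∅
  b3: {b,i,k} / ∅
  b4: {b,n} / ∅

Live sets:
  live b0: ∅→{k}
  live b1: {k}→∅
  live b2: ∅→∅
  live b3: ∅→∅
  live b4: ∅→∅

Conflict graph:
  b: {i,k}
  i: {b}
  k: {b}
  n: ∅

Colouring:
  lower bound: {b,i} mutually conflict ⇒ χ ≥ 2
  assign b→r0 i→r1 k→r1 n→r0 — no edge inside a register ⇒ χ ≤ 2
  χ = 2

Answer: 2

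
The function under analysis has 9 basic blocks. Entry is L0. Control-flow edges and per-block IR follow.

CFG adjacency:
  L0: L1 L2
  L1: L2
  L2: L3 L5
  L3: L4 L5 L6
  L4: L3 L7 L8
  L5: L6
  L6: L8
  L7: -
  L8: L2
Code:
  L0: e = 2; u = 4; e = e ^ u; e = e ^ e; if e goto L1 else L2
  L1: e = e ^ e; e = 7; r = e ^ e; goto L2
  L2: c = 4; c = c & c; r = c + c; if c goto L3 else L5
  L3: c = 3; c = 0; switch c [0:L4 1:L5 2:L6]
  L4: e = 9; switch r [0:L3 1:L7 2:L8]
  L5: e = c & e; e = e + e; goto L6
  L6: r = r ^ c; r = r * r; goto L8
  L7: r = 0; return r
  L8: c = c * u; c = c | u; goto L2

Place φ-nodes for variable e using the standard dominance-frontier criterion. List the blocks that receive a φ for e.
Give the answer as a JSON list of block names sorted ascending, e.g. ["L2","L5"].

Answer: ["L2", "L3", "L5", "L6", "L8"]

Analysis:
idom tree: L1←L0 L2←L0 L3←L2 L4←L3 L5←L2 L6←L2 L7←L4 L8←L2
Dom at joins:
  L2: preds {L0,L1,L8}: {L0} ∩ {L0,L1} ∩ {L0,L2,L8} = {L0}; idom=L0
  L3: preds {L2,L4}: {L0,L2} ∩ {L0,L2,L3,L4} = {L0,L2}; idom=L2
  L5: preds {L2,L3}: {L0,L2} ∩ {L0,L2,L3} = {L0,L2}; idom=L2
  L6: preds {L3,L5}: {L0,L2,L3} ∩ {L0,L2,L5} = {L0,L2}; idom=L2
  L8: preds {L4,L6}: {L0,L2,L3,L4} ∩ {L0,L2,L6} = {L0,L2}; idom=L2

DF derivation:
  join L2 pred L0: · stop@L0
  join L2 pred L1: L1 stop@L0
  join L2 pred L8: L8→L2 stop@L0
  join L3 pred L2: · stop@L2
  join L3 pred L4: L4→L3 stop@L2
  join L5 pred L2: · stop@L2
  join L5 pred L3: L3 stop@L2
  join L6 pred L3: L3 stop@L2
  join L6 pred L5: L5 stop@L2
  join L8 pred L4: L4→L3 stop@L2
  join L8 pred L6: L6 stop@L2
  L0: DF=∅
  L1: DF={L2}
  L2: DF={L2}
  L3: DF={L3,L5,L6,L8}
  L4: DF={L3,L8}
  L5: DF={L6}
  L6: DF={L8}
  L7: DF=∅
  L8: DF={L2}

φ for e: defs {L0,L1,L4,L5}
  DF⁺ = {L2,L3,L5,L6,L8}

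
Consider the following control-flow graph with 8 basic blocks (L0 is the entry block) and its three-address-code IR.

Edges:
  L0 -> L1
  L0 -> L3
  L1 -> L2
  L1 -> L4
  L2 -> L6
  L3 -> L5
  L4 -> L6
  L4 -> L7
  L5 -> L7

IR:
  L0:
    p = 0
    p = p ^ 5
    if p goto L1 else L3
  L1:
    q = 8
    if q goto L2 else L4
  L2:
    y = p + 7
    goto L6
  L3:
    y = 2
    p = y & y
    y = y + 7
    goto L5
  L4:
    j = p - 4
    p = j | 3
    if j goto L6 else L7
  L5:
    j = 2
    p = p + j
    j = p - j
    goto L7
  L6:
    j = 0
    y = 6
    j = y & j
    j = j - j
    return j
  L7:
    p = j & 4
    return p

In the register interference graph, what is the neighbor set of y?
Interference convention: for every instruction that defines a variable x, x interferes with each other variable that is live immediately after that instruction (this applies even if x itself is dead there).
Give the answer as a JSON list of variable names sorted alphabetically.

Answer: ["j", "p"]

Derivation:
Block summaries:
  L0 def {p} use ∅
  L1 def {q} use ∅
  L2 def {y} use {p}
  L3 def {p,y} use ∅
  L4 def {j,p} use {p}
  L5 def {j,p} use {p}
  L6 def {j,y} use ∅
  L7 def {p} use {j}

Backward fixpoint:
  L0 li=∅ lo={p}
  L1 li={p} lo={p}
  L2 li={p} lo=∅
  L3 li=∅ lo={p}
  L4 li={p} lo={j}
  L5 li={p} lo={j}
  L6 li=∅ lo=∅
  L7 li={j} lo=∅

Interfere edges:
  j: {p,y}
  p: {j,q,y}
  q: {p}
  y: {j,p}

N(y) = ["j", "p"]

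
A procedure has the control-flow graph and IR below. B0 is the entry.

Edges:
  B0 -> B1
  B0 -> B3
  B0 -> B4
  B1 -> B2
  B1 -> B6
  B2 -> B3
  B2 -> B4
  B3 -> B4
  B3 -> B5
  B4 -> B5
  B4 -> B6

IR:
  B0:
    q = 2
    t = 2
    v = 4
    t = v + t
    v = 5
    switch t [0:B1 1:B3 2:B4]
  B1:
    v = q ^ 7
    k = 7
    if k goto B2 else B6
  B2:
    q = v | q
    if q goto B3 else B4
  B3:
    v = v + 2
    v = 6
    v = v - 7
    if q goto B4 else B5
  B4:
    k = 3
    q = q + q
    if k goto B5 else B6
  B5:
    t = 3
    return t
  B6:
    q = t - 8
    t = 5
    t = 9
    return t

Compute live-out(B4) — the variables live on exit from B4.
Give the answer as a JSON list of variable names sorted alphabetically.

Answer: ["t"]

Analysis:
Per-block:
  B0 def {q,t,v} use ∅
  B1 def {k,v} use {q}
  B2 def {q} use {q,v}
  B3 def {v} use {q,v}
  B4 def {k,q} use {q}
  B5 def {t} use ∅
  B6 def {q,t} use {t}

Liveness:
  B0 li=∅ lo={q,t,v}
  B1 li={q,t} lo={q,t,v}
  B2 li={q,t,v} lo={q,t,v}
  B3 li={q,t,v} lo={q,t}
  B4 li={q,t} lo={t}
  B5 li=∅ lo=∅
  B6 li={t} lo=∅

live-out(B4) = ["t"]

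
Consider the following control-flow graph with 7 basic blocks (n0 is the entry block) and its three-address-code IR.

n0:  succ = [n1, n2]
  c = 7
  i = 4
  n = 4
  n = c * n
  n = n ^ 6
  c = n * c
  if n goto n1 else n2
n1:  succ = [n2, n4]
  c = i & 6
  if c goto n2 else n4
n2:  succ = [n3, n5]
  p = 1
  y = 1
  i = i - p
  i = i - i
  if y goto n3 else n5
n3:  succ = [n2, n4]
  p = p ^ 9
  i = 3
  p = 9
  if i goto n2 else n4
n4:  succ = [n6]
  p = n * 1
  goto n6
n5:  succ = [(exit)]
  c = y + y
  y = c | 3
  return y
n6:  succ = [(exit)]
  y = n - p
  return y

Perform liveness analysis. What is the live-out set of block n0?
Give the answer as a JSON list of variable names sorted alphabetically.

Per-block:
  n0: {c,i,n} / ∅
  n1: {c} / {i}
  n2: {i,p,y} / {i}
  n3: {i,p} / {p}
  n4: {p} / {n}
  n5: {c,y} / {y}
  n6: {y} / {n,p}

Liveness:
  n0 li=∅ lo={i,n}
  n1 li={i,n} lo={i,n}
  n2 li={i,n} lo={n,p,y}
  n3 li={n,p} lo={i,n}
  n4 li={n} lo={n,p}
  n5 li={y} lo=∅
  n6 li={n,p} lo=∅

live-out(n0) = ["i", "n"]

Answer: ["i", "n"]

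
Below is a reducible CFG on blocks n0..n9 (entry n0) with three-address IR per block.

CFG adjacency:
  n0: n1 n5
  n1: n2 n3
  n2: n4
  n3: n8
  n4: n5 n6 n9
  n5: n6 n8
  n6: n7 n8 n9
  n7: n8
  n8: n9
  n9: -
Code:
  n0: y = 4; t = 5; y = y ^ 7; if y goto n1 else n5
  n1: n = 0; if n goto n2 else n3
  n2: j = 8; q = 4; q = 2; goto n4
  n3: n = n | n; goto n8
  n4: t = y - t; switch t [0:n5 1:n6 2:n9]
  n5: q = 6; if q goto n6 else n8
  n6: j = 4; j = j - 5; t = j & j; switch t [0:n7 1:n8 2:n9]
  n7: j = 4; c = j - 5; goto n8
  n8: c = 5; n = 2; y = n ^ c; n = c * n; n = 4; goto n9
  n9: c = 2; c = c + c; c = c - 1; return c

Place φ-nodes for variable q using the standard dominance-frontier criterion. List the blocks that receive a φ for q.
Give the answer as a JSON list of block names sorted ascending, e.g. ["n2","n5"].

idom tree: n1←n0 n2←n1 n3←n1 n4←n2 n5←n0 n6←n0 n7←n6 n8←n0 n9←n0
Join-block Dom:
  n5: preds {n0,n4}: {n0} ∩ {n0,n1,n2,n4} = {n0}; idom=n0
  n6: preds {n4,n5}: {n0,n1,n2,n4} ∩ {n0,n5} = {n0}; idom=n0
  n8: preds {n3,n5,n6,n7}: {n0,n1,n3} ∩ {n0,n5} ∩ {n0,n6} ∩ {n0,n6,n7} = {n0}; idom=n0
  n9: preds {n4,n6,n8}: {n0,n1,n2,n4} ∩ {n0,n6} ∩ {n0,n8} = {n0}; idom=n0

Frontier:
  join n5 pred n0: · stop@n0
  join n5 pred n4: n4→n2→n1 stop@n0
  join n6 pred n4: n4→n2→n1 stop@n0
  join n6 pred n5: n5 stop@n0
  join n8 pred n3: n3→n1 stop@n0
  join n8 pred n5: n5 stop@n0
  join n8 pred n6: n6 stop@n0
  join n8 pred n7: n7→n6 stop@n0
  join n9 pred n4: n4→n2→n1 stop@n0
  join n9 pred n6: n6 stop@n0
  join n9 pred n8: n8 stop@n0
  n0 → ∅
  n1 → {n5,n6,n8,n9}
  n2 → {n5,n6,n9}
  n3 → {n8}
  n4 → {n5,n6,n9}
  n5 → {n6,n8}
  n6 → {n8,n9}
  n7 → {n8}
  n8 → {n9}
  n9 → ∅

φ for q: defs {n2,n5}
  DF⁺ = {n5,n6,n8,n9}

Answer: ["n5", "n6", "n8", "n9"]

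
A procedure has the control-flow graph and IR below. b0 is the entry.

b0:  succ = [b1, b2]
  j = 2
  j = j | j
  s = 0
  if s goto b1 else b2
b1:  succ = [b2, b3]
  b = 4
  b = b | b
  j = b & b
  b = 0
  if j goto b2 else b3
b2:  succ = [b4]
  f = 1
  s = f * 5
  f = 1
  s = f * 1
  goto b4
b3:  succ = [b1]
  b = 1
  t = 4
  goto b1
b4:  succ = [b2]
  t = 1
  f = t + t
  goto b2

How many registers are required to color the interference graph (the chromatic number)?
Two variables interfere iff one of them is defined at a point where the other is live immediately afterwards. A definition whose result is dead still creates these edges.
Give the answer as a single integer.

Answer: 2

Derivation:
def/use:
  b0: def={j,s} ue=∅
  b1: def={b,j} ue=∅
  b2: def={f,s} ue=∅
  b3: def={b,t} ue=∅
  b4: def={f,t} ue=∅

Live sets:
  live b0: ∅→∅
  live b1: ∅→∅
  live b2: ∅→∅
  live b3: ∅→∅
  live b4: ∅→∅

Interference:
  b — {j}
  f — ∅
  j — {b}
  s — ∅
  t — ∅

Colouring:
  clique {b,j} ⇒ need ≥ 2
  2-colouring: c0={b,f,s,t}  c1={j}
  χ = 2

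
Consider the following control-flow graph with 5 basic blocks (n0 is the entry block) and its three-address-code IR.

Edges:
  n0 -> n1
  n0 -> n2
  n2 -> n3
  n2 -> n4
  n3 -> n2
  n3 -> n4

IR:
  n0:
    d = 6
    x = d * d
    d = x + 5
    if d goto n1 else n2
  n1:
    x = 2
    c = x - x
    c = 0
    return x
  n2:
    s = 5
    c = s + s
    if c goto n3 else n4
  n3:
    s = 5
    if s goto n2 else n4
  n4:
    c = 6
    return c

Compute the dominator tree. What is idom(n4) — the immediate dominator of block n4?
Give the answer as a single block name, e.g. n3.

Answer: n2

Analysis:
idom tree: n1←n0 n2←n0 n3←n2 n4←n2
Dom∩ at merges:
  n2: preds {n0,n3}: {n0} ∩ {n0,n2,n3} = {n0}; idom=n0
  n4: preds {n2,n3}: {n0,n2} ∩ {n0,n2,n3} = {n0,n2}; idom=n2

idom(n4) = n2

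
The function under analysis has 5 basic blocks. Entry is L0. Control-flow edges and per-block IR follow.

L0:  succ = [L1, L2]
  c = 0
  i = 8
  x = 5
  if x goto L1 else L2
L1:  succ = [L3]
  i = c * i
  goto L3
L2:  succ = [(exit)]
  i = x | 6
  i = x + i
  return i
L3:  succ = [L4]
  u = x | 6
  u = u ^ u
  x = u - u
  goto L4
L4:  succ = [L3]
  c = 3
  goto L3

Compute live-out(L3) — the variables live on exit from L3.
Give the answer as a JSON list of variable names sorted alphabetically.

def/use:
  L0: def={c,i,x} ue=∅
  L1: def={i} ue={c,i}
  L2: def={i} ue={x}
  L3: def={u,x} ue={x}
  L4: def={c} ue=∅

Live sets:
  live L0: ∅→{c,i,x}
  live L1: {c,i,x}→{x}
  live L2: {x}→∅
  live L3: {x}→{x}
  live L4: {x}→{x}

live-out(L3) = ["x"]

Answer: ["x"]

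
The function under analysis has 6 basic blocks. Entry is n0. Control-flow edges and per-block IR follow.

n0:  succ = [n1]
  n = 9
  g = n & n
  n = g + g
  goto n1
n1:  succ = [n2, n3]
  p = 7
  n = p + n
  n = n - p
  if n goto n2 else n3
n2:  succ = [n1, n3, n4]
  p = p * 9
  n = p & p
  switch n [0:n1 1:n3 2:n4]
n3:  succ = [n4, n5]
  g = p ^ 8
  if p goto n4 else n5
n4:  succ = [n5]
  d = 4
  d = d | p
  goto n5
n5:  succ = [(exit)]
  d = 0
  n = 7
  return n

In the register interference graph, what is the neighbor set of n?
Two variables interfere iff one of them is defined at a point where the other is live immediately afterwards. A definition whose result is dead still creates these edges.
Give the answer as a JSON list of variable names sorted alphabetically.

Answer: ["p"]

Working:
def/use:
  n0: def={g,n} ue=∅
  n1: def={n,p} ue={n}
  n2: def={n,p} ue={p}
  n3: def={g} ue={p}
  n4: def={d} ue={p}
  n5: def={d,n} ue=∅

Backward fixpoint:
  live n0: ∅→{n}
  live n1: {n}→{p}
  live n2: {p}→{n,p}
  live n3: {p}→{p}
  live n4: {p}→∅
  live n5: ∅→∅

Interference:
  d↔{p}
  g↔{p}
  n↔{p}
  p↔{d,g,n}

N(n) = ["p"]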